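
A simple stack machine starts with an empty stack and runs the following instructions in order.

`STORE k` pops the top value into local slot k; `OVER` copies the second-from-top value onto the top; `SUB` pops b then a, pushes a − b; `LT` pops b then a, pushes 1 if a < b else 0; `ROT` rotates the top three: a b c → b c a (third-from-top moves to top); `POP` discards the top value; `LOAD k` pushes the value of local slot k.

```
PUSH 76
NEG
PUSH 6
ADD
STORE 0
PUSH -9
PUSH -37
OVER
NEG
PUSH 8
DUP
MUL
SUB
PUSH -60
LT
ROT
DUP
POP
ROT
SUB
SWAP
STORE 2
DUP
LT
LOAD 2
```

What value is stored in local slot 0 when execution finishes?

PUSH 76  : [76]
NEG      : [-76]
PUSH 6   : [-76, 6]
ADD      : [-70]
STORE 0  : []
PUSH -9  : [-9]
PUSH -37 : [-9, -37]
OVER     : [-9, -37, -9]
NEG      : [-9, -37, 9]
PUSH 8   : [-9, -37, 9, 8]
DUP      : [-9, -37, 9, 8, 8]
MUL      : [-9, -37, 9, 64]
SUB      : [-9, -37, -55]
PUSH -60 : [-9, -37, -55, -60]
LT       : [-9, -37, 0]
ROT      : [-37, 0, -9]
DUP      : [-37, 0, -9, -9]
POP      : [-37, 0, -9]
ROT      : [0, -9, -37]
SUB      : [0, 28]
SWAP     : [28, 0]
STORE 2  : [28]
DUP      : [28, 28]
LT       : [0]
LOAD 2   : [0, 0]

-70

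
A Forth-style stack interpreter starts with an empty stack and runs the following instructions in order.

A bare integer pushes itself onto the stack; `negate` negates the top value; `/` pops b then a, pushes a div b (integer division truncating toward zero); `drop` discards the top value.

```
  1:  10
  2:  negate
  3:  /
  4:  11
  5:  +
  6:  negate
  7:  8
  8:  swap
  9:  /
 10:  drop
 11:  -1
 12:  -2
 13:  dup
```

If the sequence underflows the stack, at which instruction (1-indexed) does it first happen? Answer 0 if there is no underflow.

3

10     : 10
negate : -10
/  — needs 2 operands, stack has 1 → underflow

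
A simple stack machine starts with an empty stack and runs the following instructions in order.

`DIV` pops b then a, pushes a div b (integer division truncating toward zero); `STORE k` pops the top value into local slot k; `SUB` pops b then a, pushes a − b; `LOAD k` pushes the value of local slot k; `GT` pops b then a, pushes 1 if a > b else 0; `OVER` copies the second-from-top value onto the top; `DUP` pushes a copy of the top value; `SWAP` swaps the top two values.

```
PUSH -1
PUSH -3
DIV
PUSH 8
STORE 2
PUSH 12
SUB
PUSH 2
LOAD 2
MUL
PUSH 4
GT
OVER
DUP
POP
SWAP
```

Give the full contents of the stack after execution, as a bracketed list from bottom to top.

PUSH -1  [-1]
PUSH -3  [-1, -3]
DIV      [0]
PUSH 8   [0, 8]
STORE 2  [0]
PUSH 12  [0, 12]
SUB      [-12]
PUSH 2   [-12, 2]
LOAD 2   [-12, 2, 8]
MUL      [-12, 16]
PUSH 4   [-12, 16, 4]
GT       [-12, 1]
OVER     [-12, 1, -12]
DUP      [-12, 1, -12, -12]
POP      [-12, 1, -12]
SWAP     [-12, -12, 1]

[-12, -12, 1]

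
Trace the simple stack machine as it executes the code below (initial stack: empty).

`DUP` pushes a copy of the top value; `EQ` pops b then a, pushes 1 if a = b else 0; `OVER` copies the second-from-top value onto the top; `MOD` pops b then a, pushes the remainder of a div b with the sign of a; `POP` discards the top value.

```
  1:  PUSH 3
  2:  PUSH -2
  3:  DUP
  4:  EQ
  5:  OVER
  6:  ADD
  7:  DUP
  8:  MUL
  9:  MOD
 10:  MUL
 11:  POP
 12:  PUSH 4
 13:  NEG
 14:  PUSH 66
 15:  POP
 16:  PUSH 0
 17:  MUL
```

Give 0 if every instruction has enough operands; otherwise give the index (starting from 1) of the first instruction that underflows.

PUSH 3  -> [3]
PUSH -2 -> [3, -2]
DUP     -> [3, -2, -2]
EQ      -> [3, 1]
OVER    -> [3, 1, 3]
ADD     -> [3, 4]
DUP     -> [3, 4, 4]
MUL     -> [3, 16]
MOD     -> [3]
MUL  — needs 2 operands, stack has 1 → underflow

10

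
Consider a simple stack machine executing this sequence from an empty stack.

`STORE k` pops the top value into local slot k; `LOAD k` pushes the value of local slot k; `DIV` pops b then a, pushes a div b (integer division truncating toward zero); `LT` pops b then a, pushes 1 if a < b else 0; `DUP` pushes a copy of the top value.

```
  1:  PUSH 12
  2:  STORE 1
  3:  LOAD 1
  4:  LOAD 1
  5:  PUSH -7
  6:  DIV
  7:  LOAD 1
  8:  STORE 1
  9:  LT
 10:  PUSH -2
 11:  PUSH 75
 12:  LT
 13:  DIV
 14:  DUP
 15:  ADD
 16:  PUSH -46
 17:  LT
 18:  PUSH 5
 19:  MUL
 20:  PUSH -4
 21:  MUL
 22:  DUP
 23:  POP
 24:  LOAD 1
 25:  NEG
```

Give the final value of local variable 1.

12

PUSH 12  : [12]
STORE 1  : []
LOAD 1   : [12]
LOAD 1   : [12, 12]
PUSH -7  : [12, 12, -7]
DIV      : [12, -1]
LOAD 1   : [12, -1, 12]
STORE 1  : [12, -1]
LT       : [0]
PUSH -2  : [0, -2]
PUSH 75  : [0, -2, 75]
LT       : [0, 1]
DIV      : [0]
DUP      : [0, 0]
ADD      : [0]
PUSH -46 : [0, -46]
LT       : [0]
PUSH 5   : [0, 5]
MUL      : [0]
PUSH -4  : [0, -4]
MUL      : [0]
DUP      : [0, 0]
POP      : [0]
LOAD 1   : [0, 12]
NEG      : [0, -12]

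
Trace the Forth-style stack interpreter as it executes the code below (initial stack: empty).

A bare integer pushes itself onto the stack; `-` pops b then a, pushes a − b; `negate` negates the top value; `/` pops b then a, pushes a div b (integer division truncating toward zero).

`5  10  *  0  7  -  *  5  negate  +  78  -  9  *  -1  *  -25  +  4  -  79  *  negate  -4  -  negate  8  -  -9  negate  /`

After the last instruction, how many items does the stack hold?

5      → [5]
10     → [5, 10]
*      → [50]
0      → [50, 0]
7      → [50, 0, 7]
-      → [50, -7]
*      → [-350]
5      → [-350, 5]
negate → [-350, -5]
+      → [-355]
78     → [-355, 78]
-      → [-433]
9      → [-433, 9]
*      → [-3897]
-1     → [-3897, -1]
*      → [3897]
-25    → [3897, -25]
+      → [3872]
4      → [3872, 4]
-      → [3868]
79     → [3868, 79]
*      → [305572]
negate → [-305572]
-4     → [-305572, -4]
-      → [-305568]
negate → [305568]
8      → [305568, 8]
-      → [305560]
-9     → [305560, -9]
negate → [305560, 9]
/      → [33951]

1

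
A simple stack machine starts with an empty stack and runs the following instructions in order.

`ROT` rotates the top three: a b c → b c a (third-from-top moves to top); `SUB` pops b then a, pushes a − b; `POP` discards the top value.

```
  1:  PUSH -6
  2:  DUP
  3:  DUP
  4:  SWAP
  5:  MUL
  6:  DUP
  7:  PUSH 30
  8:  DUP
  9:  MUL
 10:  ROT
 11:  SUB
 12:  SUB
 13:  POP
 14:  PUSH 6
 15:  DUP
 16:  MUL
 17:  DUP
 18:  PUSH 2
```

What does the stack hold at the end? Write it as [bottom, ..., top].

[-6, 36, 36, 2]

PUSH -6 : -6
DUP     : -6 -6
DUP     : -6 -6 -6
SWAP    : -6 -6 -6
MUL     : -6 36
DUP     : -6 36 36
PUSH 30 : -6 36 36 30
DUP     : -6 36 36 30 30
MUL     : -6 36 36 900
ROT     : -6 36 900 36
SUB     : -6 36 864
SUB     : -6 -828
POP     : -6
PUSH 6  : -6 6
DUP     : -6 6 6
MUL     : -6 36
DUP     : -6 36 36
PUSH 2  : -6 36 36 2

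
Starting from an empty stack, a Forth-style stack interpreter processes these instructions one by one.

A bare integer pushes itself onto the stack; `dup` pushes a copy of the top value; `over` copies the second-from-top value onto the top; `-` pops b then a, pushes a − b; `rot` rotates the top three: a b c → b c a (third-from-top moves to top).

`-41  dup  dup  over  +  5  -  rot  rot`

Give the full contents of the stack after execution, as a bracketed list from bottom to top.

[-87, -41, -41]

-41  → [-41]
dup  → [-41, -41]
dup  → [-41, -41, -41]
over → [-41, -41, -41, -41]
+    → [-41, -41, -82]
5    → [-41, -41, -82, 5]
-    → [-41, -41, -87]
rot  → [-41, -87, -41]
rot  → [-87, -41, -41]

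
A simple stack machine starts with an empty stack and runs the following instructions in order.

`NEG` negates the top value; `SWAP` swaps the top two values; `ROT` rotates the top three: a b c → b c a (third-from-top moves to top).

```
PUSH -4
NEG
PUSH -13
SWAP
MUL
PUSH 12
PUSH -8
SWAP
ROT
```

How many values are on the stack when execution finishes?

3

PUSH -4  → -4
NEG      → 4
PUSH -13 → 4 -13
SWAP     → -13 4
MUL      → -52
PUSH 12  → -52 12
PUSH -8  → -52 12 -8
SWAP     → -52 -8 12
ROT      → -8 12 -52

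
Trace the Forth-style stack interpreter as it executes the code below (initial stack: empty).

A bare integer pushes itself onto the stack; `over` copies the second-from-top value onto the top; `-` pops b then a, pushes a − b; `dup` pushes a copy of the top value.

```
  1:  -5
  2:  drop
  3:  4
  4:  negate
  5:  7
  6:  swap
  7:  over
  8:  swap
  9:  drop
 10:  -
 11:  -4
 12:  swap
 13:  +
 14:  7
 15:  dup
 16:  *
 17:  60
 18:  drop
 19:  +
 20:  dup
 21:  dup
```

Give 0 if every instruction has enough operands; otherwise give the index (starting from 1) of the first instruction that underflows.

0

-5     -> [-5]
drop   -> []
4      -> [4]
negate -> [-4]
7      -> [-4, 7]
swap   -> [7, -4]
over   -> [7, -4, 7]
swap   -> [7, 7, -4]
drop   -> [7, 7]
-      -> [0]
-4     -> [0, -4]
swap   -> [-4, 0]
+      -> [-4]
7      -> [-4, 7]
dup    -> [-4, 7, 7]
*      -> [-4, 49]
60     -> [-4, 49, 60]
drop   -> [-4, 49]
+      -> [45]
dup    -> [45, 45]
dup    -> [45, 45, 45]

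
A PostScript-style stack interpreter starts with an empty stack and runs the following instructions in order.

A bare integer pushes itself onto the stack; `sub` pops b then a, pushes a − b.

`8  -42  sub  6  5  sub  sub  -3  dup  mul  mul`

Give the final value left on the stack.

441

8    8
-42  8 -42
sub  50
6    50 6
5    50 6 5
sub  50 1
sub  49
-3   49 -3
dup  49 -3 -3
mul  49 9
mul  441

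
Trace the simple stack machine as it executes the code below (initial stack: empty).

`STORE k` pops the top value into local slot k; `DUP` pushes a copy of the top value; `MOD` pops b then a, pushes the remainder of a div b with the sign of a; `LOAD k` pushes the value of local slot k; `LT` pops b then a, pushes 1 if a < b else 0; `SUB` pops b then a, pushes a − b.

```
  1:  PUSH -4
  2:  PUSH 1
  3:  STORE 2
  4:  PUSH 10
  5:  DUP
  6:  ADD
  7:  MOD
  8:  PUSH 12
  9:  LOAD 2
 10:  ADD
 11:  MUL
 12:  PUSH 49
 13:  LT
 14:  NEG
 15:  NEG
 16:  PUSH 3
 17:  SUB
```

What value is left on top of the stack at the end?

-2

PUSH -4 -> [-4]
PUSH 1  -> [-4, 1]
STORE 2 -> [-4]
PUSH 10 -> [-4, 10]
DUP     -> [-4, 10, 10]
ADD     -> [-4, 20]
MOD     -> [-4]
PUSH 12 -> [-4, 12]
LOAD 2  -> [-4, 12, 1]
ADD     -> [-4, 13]
MUL     -> [-52]
PUSH 49 -> [-52, 49]
LT      -> [1]
NEG     -> [-1]
NEG     -> [1]
PUSH 3  -> [1, 3]
SUB     -> [-2]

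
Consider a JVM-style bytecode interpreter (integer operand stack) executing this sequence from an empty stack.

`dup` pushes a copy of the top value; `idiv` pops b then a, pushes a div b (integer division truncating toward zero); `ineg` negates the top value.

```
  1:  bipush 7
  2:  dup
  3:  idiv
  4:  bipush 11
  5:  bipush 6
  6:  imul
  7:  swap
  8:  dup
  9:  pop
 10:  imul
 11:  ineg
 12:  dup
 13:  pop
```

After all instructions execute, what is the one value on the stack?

bipush 7  -> 7
dup       -> 7 7
idiv      -> 1
bipush 11 -> 1 11
bipush 6  -> 1 11 6
imul      -> 1 66
swap      -> 66 1
dup       -> 66 1 1
pop       -> 66 1
imul      -> 66
ineg      -> -66
dup       -> -66 -66
pop       -> -66

-66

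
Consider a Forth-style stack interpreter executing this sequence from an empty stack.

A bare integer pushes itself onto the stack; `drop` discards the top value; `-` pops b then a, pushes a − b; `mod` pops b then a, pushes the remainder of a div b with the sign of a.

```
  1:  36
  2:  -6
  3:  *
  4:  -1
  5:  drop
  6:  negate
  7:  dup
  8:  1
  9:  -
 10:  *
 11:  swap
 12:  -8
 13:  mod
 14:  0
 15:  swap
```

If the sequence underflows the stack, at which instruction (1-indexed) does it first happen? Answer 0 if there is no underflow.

11

36     : 36
-6     : 36 -6
*      : -216
-1     : -216 -1
drop   : -216
negate : 216
dup    : 216 216
1      : 216 216 1
-      : 216 215
*      : 46440
swap  — needs 2 operands, stack has 1 → underflow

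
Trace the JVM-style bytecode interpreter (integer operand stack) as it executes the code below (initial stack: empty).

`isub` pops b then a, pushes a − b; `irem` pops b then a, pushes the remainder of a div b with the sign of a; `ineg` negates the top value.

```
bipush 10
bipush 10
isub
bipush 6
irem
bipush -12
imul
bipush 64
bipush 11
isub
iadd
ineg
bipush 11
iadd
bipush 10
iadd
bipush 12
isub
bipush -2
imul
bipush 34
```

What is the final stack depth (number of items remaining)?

bipush 10  -> [10]
bipush 10  -> [10, 10]
isub       -> [0]
bipush 6   -> [0, 6]
irem       -> [0]
bipush -12 -> [0, -12]
imul       -> [0]
bipush 64  -> [0, 64]
bipush 11  -> [0, 64, 11]
isub       -> [0, 53]
iadd       -> [53]
ineg       -> [-53]
bipush 11  -> [-53, 11]
iadd       -> [-42]
bipush 10  -> [-42, 10]
iadd       -> [-32]
bipush 12  -> [-32, 12]
isub       -> [-44]
bipush -2  -> [-44, -2]
imul       -> [88]
bipush 34  -> [88, 34]

2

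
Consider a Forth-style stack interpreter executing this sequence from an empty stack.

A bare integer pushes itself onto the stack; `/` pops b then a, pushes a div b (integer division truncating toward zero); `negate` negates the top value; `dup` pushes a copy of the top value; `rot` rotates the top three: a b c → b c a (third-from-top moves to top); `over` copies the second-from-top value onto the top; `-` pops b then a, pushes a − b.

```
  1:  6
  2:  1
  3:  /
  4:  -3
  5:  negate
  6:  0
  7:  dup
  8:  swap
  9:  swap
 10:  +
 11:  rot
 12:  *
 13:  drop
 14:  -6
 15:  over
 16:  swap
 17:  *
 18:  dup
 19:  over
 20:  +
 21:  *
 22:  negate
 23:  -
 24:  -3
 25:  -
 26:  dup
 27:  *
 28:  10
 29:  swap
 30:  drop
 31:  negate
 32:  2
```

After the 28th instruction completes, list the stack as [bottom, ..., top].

6      -> 6
1      -> 6 1
/      -> 6
-3     -> 6 -3
negate -> 6 3
0      -> 6 3 0
dup    -> 6 3 0 0
swap   -> 6 3 0 0
swap   -> 6 3 0 0
+      -> 6 3 0
rot    -> 3 0 6
*      -> 3 0
drop   -> 3
-6     -> 3 -6
over   -> 3 -6 3
swap   -> 3 3 -6
*      -> 3 -18
dup    -> 3 -18 -18
over   -> 3 -18 -18 -18
+      -> 3 -18 -36
*      -> 3 648
negate -> 3 -648
-      -> 651
-3     -> 651 -3
-      -> 654
dup    -> 654 654
*      -> 427716
10     -> 427716 10

[427716, 10]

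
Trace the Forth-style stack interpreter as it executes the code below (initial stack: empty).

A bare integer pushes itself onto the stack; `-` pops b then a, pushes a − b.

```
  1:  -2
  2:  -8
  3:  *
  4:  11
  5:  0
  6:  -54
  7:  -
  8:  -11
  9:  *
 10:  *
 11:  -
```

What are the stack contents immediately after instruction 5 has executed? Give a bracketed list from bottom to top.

[16, 11, 0]

-2 → -2
-8 → -2 -8
*  → 16
11 → 16 11
0  → 16 11 0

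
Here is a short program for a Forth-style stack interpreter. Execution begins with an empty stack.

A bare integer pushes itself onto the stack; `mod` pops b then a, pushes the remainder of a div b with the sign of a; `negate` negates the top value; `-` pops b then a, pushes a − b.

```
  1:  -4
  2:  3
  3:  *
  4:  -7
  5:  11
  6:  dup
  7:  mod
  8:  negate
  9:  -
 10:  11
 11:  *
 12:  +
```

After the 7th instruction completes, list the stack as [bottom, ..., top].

[-12, -7, 0]

-4  → [-4]
3   → [-4, 3]
*   → [-12]
-7  → [-12, -7]
11  → [-12, -7, 11]
dup → [-12, -7, 11, 11]
mod → [-12, -7, 0]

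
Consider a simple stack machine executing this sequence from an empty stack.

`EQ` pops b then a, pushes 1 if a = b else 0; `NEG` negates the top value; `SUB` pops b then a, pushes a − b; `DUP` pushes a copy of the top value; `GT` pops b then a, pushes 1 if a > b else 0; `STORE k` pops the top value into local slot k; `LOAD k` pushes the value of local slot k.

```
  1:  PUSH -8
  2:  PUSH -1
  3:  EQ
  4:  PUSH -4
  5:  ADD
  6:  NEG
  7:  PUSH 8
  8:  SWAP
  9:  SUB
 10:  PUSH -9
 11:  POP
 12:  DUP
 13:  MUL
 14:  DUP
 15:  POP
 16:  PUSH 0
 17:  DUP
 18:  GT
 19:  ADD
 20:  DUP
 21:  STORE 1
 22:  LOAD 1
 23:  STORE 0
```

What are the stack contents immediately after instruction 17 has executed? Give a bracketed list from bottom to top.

PUSH -8  [-8]
PUSH -1  [-8, -1]
EQ       [0]
PUSH -4  [0, -4]
ADD      [-4]
NEG      [4]
PUSH 8   [4, 8]
SWAP     [8, 4]
SUB      [4]
PUSH -9  [4, -9]
POP      [4]
DUP      [4, 4]
MUL      [16]
DUP      [16, 16]
POP      [16]
PUSH 0   [16, 0]
DUP      [16, 0, 0]

[16, 0, 0]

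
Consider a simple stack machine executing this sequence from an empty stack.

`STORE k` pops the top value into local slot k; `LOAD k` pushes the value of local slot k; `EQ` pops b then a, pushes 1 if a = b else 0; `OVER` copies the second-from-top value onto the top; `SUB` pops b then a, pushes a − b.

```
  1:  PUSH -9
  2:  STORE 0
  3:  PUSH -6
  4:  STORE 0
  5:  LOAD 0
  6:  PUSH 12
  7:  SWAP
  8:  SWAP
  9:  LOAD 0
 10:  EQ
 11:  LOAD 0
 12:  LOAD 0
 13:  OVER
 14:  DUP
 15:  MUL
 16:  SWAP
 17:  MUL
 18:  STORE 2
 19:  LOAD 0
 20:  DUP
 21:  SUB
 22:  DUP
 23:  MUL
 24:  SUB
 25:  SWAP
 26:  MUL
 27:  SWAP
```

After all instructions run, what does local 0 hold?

-6

PUSH -9 : -9
STORE 0 : (empty)
PUSH -6 : -6
STORE 0 : (empty)
LOAD 0  : -6
PUSH 12 : -6 12
SWAP    : 12 -6
SWAP    : -6 12
LOAD 0  : -6 12 -6
EQ      : -6 0
LOAD 0  : -6 0 -6
LOAD 0  : -6 0 -6 -6
OVER    : -6 0 -6 -6 -6
DUP     : -6 0 -6 -6 -6 -6
MUL     : -6 0 -6 -6 36
SWAP    : -6 0 -6 36 -6
MUL     : -6 0 -6 -216
STORE 2 : -6 0 -6
LOAD 0  : -6 0 -6 -6
DUP     : -6 0 -6 -6 -6
SUB     : -6 0 -6 0
DUP     : -6 0 -6 0 0
MUL     : -6 0 -6 0
SUB     : -6 0 -6
SWAP    : -6 -6 0
MUL     : -6 0
SWAP    : 0 -6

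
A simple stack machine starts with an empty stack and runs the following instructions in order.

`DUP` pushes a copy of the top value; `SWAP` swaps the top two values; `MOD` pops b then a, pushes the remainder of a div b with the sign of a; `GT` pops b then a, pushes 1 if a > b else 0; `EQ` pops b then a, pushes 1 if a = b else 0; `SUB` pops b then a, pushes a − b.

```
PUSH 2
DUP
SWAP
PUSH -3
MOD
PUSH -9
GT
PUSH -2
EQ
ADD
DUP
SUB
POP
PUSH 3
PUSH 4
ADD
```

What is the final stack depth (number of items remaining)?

1

PUSH 2   2
DUP      2 2
SWAP     2 2
PUSH -3  2 2 -3
MOD      2 2
PUSH -9  2 2 -9
GT       2 1
PUSH -2  2 1 -2
EQ       2 0
ADD      2
DUP      2 2
SUB      0
POP      (empty)
PUSH 3   3
PUSH 4   3 4
ADD      7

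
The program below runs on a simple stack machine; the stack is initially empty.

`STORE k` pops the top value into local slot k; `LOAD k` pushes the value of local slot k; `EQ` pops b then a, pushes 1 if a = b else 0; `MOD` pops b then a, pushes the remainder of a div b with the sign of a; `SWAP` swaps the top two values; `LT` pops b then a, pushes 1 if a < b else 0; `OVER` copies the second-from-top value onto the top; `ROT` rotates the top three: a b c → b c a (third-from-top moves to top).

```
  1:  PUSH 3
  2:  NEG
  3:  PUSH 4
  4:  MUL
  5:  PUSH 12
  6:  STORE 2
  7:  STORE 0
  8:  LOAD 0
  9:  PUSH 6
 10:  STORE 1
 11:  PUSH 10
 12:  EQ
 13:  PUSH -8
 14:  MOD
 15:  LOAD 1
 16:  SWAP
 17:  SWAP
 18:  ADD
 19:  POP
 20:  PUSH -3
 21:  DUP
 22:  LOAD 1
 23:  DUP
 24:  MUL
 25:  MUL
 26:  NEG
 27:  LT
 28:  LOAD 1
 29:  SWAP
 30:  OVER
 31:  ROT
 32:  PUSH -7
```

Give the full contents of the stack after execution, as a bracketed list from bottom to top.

[1, 6, 6, -7]

PUSH 3   [3]
NEG      [-3]
PUSH 4   [-3, 4]
MUL      [-12]
PUSH 12  [-12, 12]
STORE 2  [-12]
STORE 0  []
LOAD 0   [-12]
PUSH 6   [-12, 6]
STORE 1  [-12]
PUSH 10  [-12, 10]
EQ       [0]
PUSH -8  [0, -8]
MOD      [0]
LOAD 1   [0, 6]
SWAP     [6, 0]
SWAP     [0, 6]
ADD      [6]
POP      []
PUSH -3  [-3]
DUP      [-3, -3]
LOAD 1   [-3, -3, 6]
DUP      [-3, -3, 6, 6]
MUL      [-3, -3, 36]
MUL      [-3, -108]
NEG      [-3, 108]
LT       [1]
LOAD 1   [1, 6]
SWAP     [6, 1]
OVER     [6, 1, 6]
ROT      [1, 6, 6]
PUSH -7  [1, 6, 6, -7]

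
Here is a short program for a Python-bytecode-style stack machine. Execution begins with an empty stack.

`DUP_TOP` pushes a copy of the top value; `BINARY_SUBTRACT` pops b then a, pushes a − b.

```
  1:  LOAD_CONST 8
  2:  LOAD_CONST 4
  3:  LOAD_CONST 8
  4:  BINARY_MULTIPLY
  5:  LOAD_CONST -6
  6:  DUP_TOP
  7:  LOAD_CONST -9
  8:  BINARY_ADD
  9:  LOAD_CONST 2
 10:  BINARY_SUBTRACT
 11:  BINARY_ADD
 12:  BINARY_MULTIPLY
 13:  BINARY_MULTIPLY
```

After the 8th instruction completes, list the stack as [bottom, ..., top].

LOAD_CONST 8    → [8]
LOAD_CONST 4    → [8, 4]
LOAD_CONST 8    → [8, 4, 8]
BINARY_MULTIPLY → [8, 32]
LOAD_CONST -6   → [8, 32, -6]
DUP_TOP         → [8, 32, -6, -6]
LOAD_CONST -9   → [8, 32, -6, -6, -9]
BINARY_ADD      → [8, 32, -6, -15]

[8, 32, -6, -15]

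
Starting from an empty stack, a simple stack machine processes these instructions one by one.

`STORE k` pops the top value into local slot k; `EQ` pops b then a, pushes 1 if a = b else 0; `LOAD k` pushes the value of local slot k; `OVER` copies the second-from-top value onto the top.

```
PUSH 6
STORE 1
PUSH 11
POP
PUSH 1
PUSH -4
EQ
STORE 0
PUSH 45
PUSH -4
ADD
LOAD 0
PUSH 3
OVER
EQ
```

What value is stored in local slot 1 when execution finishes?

PUSH 6  -> 6
STORE 1 -> (empty)
PUSH 11 -> 11
POP     -> (empty)
PUSH 1  -> 1
PUSH -4 -> 1 -4
EQ      -> 0
STORE 0 -> (empty)
PUSH 45 -> 45
PUSH -4 -> 45 -4
ADD     -> 41
LOAD 0  -> 41 0
PUSH 3  -> 41 0 3
OVER    -> 41 0 3 0
EQ      -> 41 0 0

6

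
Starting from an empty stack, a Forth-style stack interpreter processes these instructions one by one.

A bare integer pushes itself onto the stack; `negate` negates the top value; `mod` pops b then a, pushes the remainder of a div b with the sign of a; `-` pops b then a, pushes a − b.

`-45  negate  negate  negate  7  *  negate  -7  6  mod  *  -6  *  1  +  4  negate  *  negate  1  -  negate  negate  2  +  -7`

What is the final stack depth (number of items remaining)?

2

-45    → [-45]
negate → [45]
negate → [-45]
negate → [45]
7      → [45, 7]
*      → [315]
negate → [-315]
-7     → [-315, -7]
6      → [-315, -7, 6]
mod    → [-315, -1]
*      → [315]
-6     → [315, -6]
*      → [-1890]
1      → [-1890, 1]
+      → [-1889]
4      → [-1889, 4]
negate → [-1889, -4]
*      → [7556]
negate → [-7556]
1      → [-7556, 1]
-      → [-7557]
negate → [7557]
negate → [-7557]
2      → [-7557, 2]
+      → [-7555]
-7     → [-7555, -7]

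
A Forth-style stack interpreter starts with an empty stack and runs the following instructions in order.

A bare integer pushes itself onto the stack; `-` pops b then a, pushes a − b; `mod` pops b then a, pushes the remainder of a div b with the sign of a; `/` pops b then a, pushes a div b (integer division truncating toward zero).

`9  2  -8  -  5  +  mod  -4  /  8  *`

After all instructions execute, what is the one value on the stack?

9   : 9
2   : 9 2
-8  : 9 2 -8
-   : 9 10
5   : 9 10 5
+   : 9 15
mod : 9
-4  : 9 -4
/   : -2
8   : -2 8
*   : -16

-16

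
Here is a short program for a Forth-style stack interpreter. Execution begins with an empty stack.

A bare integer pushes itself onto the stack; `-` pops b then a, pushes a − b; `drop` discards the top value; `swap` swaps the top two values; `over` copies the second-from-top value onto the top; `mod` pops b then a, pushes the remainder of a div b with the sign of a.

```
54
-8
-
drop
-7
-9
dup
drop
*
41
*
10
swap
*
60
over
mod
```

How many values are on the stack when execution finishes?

54   → [54]
-8   → [54, -8]
-    → [62]
drop → []
-7   → [-7]
-9   → [-7, -9]
dup  → [-7, -9, -9]
drop → [-7, -9]
*    → [63]
41   → [63, 41]
*    → [2583]
10   → [2583, 10]
swap → [10, 2583]
*    → [25830]
60   → [25830, 60]
over → [25830, 60, 25830]
mod  → [25830, 60]

2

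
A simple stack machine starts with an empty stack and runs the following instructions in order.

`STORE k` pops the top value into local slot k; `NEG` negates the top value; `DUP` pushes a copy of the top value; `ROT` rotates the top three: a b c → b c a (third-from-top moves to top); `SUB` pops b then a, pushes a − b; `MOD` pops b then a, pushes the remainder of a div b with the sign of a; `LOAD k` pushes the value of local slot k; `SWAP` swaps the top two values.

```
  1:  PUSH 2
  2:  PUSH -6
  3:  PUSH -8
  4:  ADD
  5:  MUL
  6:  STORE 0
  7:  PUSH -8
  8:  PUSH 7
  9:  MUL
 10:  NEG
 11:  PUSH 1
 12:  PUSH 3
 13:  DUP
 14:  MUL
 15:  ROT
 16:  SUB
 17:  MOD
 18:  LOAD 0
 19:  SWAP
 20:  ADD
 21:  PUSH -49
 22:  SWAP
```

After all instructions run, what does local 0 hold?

-28

PUSH 2   : [2]
PUSH -6  : [2, -6]
PUSH -8  : [2, -6, -8]
ADD      : [2, -14]
MUL      : [-28]
STORE 0  : []
PUSH -8  : [-8]
PUSH 7   : [-8, 7]
MUL      : [-56]
NEG      : [56]
PUSH 1   : [56, 1]
PUSH 3   : [56, 1, 3]
DUP      : [56, 1, 3, 3]
MUL      : [56, 1, 9]
ROT      : [1, 9, 56]
SUB      : [1, -47]
MOD      : [1]
LOAD 0   : [1, -28]
SWAP     : [-28, 1]
ADD      : [-27]
PUSH -49 : [-27, -49]
SWAP     : [-49, -27]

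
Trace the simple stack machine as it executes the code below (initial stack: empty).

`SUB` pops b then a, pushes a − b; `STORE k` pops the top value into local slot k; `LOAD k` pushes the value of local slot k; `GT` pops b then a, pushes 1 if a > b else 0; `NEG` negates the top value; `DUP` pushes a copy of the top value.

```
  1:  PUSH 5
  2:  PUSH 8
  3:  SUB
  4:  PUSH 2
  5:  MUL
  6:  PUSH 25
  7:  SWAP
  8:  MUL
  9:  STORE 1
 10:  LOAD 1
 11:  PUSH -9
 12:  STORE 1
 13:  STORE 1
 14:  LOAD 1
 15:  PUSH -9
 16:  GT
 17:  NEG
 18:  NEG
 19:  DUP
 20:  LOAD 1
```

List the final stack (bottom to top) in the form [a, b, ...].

PUSH 5  -> [5]
PUSH 8  -> [5, 8]
SUB     -> [-3]
PUSH 2  -> [-3, 2]
MUL     -> [-6]
PUSH 25 -> [-6, 25]
SWAP    -> [25, -6]
MUL     -> [-150]
STORE 1 -> []
LOAD 1  -> [-150]
PUSH -9 -> [-150, -9]
STORE 1 -> [-150]
STORE 1 -> []
LOAD 1  -> [-150]
PUSH -9 -> [-150, -9]
GT      -> [0]
NEG     -> [0]
NEG     -> [0]
DUP     -> [0, 0]
LOAD 1  -> [0, 0, -150]

[0, 0, -150]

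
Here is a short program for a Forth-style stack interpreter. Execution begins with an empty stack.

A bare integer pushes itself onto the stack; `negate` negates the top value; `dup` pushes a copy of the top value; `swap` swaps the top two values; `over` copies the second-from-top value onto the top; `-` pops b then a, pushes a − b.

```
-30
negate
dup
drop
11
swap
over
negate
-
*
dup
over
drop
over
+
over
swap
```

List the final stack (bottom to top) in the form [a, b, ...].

-30     [-30]
negate  [30]
dup     [30, 30]
drop    [30]
11      [30, 11]
swap    [11, 30]
over    [11, 30, 11]
negate  [11, 30, -11]
-       [11, 41]
*       [451]
dup     [451, 451]
over    [451, 451, 451]
drop    [451, 451]
over    [451, 451, 451]
+       [451, 902]
over    [451, 902, 451]
swap    [451, 451, 902]

[451, 451, 902]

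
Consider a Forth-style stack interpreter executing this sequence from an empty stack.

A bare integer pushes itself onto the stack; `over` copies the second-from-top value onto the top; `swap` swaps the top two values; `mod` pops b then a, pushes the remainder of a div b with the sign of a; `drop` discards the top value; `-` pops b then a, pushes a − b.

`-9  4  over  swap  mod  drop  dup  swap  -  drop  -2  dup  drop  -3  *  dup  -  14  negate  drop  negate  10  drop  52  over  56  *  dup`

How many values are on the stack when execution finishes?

-9     -> [-9]
4      -> [-9, 4]
over   -> [-9, 4, -9]
swap   -> [-9, -9, 4]
mod    -> [-9, -1]
drop   -> [-9]
dup    -> [-9, -9]
swap   -> [-9, -9]
-      -> [0]
drop   -> []
-2     -> [-2]
dup    -> [-2, -2]
drop   -> [-2]
-3     -> [-2, -3]
*      -> [6]
dup    -> [6, 6]
-      -> [0]
14     -> [0, 14]
negate -> [0, -14]
drop   -> [0]
negate -> [0]
10     -> [0, 10]
drop   -> [0]
52     -> [0, 52]
over   -> [0, 52, 0]
56     -> [0, 52, 0, 56]
*      -> [0, 52, 0]
dup    -> [0, 52, 0, 0]

4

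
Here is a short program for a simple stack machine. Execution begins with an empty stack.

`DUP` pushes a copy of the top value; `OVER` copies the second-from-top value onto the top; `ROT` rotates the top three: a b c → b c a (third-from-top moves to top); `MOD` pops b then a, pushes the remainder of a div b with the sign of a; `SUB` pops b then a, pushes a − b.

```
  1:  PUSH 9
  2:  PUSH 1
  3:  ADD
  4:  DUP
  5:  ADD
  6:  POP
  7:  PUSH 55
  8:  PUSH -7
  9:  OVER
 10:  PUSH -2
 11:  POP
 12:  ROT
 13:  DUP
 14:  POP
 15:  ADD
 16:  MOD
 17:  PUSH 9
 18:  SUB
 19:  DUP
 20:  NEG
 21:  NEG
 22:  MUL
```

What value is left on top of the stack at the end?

PUSH 9  → [9]
PUSH 1  → [9, 1]
ADD     → [10]
DUP     → [10, 10]
ADD     → [20]
POP     → []
PUSH 55 → [55]
PUSH -7 → [55, -7]
OVER    → [55, -7, 55]
PUSH -2 → [55, -7, 55, -2]
POP     → [55, -7, 55]
ROT     → [-7, 55, 55]
DUP     → [-7, 55, 55, 55]
POP     → [-7, 55, 55]
ADD     → [-7, 110]
MOD     → [-7]
PUSH 9  → [-7, 9]
SUB     → [-16]
DUP     → [-16, -16]
NEG     → [-16, 16]
NEG     → [-16, -16]
MUL     → [256]

256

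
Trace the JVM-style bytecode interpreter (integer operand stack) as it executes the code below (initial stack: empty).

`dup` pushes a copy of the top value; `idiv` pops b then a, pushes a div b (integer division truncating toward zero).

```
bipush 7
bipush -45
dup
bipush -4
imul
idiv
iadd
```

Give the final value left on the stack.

7

bipush 7    7
bipush -45  7 -45
dup         7 -45 -45
bipush -4   7 -45 -45 -4
imul        7 -45 180
idiv        7 0
iadd        7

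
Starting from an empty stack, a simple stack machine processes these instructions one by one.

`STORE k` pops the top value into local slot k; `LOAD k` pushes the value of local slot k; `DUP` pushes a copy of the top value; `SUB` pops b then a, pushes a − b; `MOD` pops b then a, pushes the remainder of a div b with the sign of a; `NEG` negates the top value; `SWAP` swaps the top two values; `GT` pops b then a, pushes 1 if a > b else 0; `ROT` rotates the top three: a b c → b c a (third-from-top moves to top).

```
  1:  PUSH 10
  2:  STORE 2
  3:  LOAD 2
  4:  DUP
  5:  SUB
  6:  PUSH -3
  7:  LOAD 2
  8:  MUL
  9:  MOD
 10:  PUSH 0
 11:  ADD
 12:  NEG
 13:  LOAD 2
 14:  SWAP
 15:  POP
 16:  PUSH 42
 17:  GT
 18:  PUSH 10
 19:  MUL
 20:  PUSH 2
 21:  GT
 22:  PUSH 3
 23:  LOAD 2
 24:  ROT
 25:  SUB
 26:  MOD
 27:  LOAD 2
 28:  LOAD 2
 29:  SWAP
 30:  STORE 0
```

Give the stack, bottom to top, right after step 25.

PUSH 10 -> [10]
STORE 2 -> []
LOAD 2  -> [10]
DUP     -> [10, 10]
SUB     -> [0]
PUSH -3 -> [0, -3]
LOAD 2  -> [0, -3, 10]
MUL     -> [0, -30]
MOD     -> [0]
PUSH 0  -> [0, 0]
ADD     -> [0]
NEG     -> [0]
LOAD 2  -> [0, 10]
SWAP    -> [10, 0]
POP     -> [10]
PUSH 42 -> [10, 42]
GT      -> [0]
PUSH 10 -> [0, 10]
MUL     -> [0]
PUSH 2  -> [0, 2]
GT      -> [0]
PUSH 3  -> [0, 3]
LOAD 2  -> [0, 3, 10]
ROT     -> [3, 10, 0]
SUB     -> [3, 10]

[3, 10]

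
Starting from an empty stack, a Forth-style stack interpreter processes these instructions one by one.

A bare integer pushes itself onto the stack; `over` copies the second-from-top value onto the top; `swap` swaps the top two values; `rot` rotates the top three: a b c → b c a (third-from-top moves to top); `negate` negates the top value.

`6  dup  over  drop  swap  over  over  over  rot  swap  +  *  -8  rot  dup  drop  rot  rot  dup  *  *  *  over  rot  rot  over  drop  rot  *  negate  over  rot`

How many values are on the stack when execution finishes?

6       [6]
dup     [6, 6]
over    [6, 6, 6]
drop    [6, 6]
swap    [6, 6]
over    [6, 6, 6]
over    [6, 6, 6, 6]
over    [6, 6, 6, 6, 6]
rot     [6, 6, 6, 6, 6]
swap    [6, 6, 6, 6, 6]
+       [6, 6, 6, 12]
*       [6, 6, 72]
-8      [6, 6, 72, -8]
rot     [6, 72, -8, 6]
dup     [6, 72, -8, 6, 6]
drop    [6, 72, -8, 6]
rot     [6, -8, 6, 72]
rot     [6, 6, 72, -8]
dup     [6, 6, 72, -8, -8]
*       [6, 6, 72, 64]
*       [6, 6, 4608]
*       [6, 27648]
over    [6, 27648, 6]
rot     [27648, 6, 6]
rot     [6, 6, 27648]
over    [6, 6, 27648, 6]
drop    [6, 6, 27648]
rot     [6, 27648, 6]
*       [6, 165888]
negate  [6, -165888]
over    [6, -165888, 6]
rot     [-165888, 6, 6]

3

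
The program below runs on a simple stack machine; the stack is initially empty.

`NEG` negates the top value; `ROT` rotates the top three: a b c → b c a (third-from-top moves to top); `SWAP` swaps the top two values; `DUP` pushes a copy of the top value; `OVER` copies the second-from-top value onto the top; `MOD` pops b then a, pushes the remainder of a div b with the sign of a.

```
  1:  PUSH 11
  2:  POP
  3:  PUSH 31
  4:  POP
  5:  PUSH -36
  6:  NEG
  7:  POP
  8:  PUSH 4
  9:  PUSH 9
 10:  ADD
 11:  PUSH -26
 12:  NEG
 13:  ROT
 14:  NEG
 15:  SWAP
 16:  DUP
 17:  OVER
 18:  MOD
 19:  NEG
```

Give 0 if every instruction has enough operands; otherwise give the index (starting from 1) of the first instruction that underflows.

13

PUSH 11   11
POP       (empty)
PUSH 31   31
POP       (empty)
PUSH -36  -36
NEG       36
POP       (empty)
PUSH 4    4
PUSH 9    4 9
ADD       13
PUSH -26  13 -26
NEG       13 26
ROT  — needs 3 operands, stack has 2 → underflow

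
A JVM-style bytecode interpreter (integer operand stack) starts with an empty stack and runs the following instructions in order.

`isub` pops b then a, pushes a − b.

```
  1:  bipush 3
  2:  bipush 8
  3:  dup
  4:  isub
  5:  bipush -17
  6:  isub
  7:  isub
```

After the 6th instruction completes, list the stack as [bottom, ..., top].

bipush 3    3
bipush 8    3 8
dup         3 8 8
isub        3 0
bipush -17  3 0 -17
isub        3 17

[3, 17]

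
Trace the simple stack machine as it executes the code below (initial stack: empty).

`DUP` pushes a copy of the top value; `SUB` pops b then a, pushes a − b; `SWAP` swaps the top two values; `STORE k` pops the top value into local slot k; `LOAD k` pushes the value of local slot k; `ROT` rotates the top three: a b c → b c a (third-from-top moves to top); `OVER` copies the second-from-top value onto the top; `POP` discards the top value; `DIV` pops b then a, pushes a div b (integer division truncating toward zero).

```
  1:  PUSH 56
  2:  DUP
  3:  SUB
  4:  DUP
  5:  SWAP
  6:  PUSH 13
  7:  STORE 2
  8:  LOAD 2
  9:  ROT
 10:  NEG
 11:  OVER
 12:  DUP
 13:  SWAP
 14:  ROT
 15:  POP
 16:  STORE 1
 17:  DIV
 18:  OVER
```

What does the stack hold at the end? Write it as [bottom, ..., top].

PUSH 56 -> [56]
DUP     -> [56, 56]
SUB     -> [0]
DUP     -> [0, 0]
SWAP    -> [0, 0]
PUSH 13 -> [0, 0, 13]
STORE 2 -> [0, 0]
LOAD 2  -> [0, 0, 13]
ROT     -> [0, 13, 0]
NEG     -> [0, 13, 0]
OVER    -> [0, 13, 0, 13]
DUP     -> [0, 13, 0, 13, 13]
SWAP    -> [0, 13, 0, 13, 13]
ROT     -> [0, 13, 13, 13, 0]
POP     -> [0, 13, 13, 13]
STORE 1 -> [0, 13, 13]
DIV     -> [0, 1]
OVER    -> [0, 1, 0]

[0, 1, 0]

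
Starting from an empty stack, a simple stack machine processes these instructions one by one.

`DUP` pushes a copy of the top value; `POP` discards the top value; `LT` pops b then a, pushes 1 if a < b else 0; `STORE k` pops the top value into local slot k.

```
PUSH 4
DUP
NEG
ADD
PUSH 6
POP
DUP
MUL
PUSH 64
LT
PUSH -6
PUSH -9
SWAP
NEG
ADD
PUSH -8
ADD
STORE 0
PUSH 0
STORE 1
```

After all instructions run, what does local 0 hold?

-11

PUSH 4  → 4
DUP     → 4 4
NEG     → 4 -4
ADD     → 0
PUSH 6  → 0 6
POP     → 0
DUP     → 0 0
MUL     → 0
PUSH 64 → 0 64
LT      → 1
PUSH -6 → 1 -6
PUSH -9 → 1 -6 -9
SWAP    → 1 -9 -6
NEG     → 1 -9 6
ADD     → 1 -3
PUSH -8 → 1 -3 -8
ADD     → 1 -11
STORE 0 → 1
PUSH 0  → 1 0
STORE 1 → 1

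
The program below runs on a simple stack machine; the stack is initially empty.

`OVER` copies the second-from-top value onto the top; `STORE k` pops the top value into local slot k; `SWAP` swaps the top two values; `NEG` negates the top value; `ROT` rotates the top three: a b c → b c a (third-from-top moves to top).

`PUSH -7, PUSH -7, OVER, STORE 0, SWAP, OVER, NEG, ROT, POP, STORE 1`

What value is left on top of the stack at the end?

-7

PUSH -7  -7
PUSH -7  -7 -7
OVER     -7 -7 -7
STORE 0  -7 -7
SWAP     -7 -7
OVER     -7 -7 -7
NEG      -7 -7 7
ROT      -7 7 -7
POP      -7 7
STORE 1  -7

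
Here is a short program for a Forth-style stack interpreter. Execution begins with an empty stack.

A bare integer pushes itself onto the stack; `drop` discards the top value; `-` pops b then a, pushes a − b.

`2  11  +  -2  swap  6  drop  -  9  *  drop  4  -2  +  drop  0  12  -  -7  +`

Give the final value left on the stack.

2    → [2]
11   → [2, 11]
+    → [13]
-2   → [13, -2]
swap → [-2, 13]
6    → [-2, 13, 6]
drop → [-2, 13]
-    → [-15]
9    → [-15, 9]
*    → [-135]
drop → []
4    → [4]
-2   → [4, -2]
+    → [2]
drop → []
0    → [0]
12   → [0, 12]
-    → [-12]
-7   → [-12, -7]
+    → [-19]

-19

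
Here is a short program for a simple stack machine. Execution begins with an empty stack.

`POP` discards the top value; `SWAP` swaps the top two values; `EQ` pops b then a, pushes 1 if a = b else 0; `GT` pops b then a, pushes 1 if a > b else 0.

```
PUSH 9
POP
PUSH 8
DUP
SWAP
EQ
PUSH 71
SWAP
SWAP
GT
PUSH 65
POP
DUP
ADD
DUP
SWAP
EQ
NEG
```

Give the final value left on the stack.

-1

PUSH 9  -> 9
POP     -> (empty)
PUSH 8  -> 8
DUP     -> 8 8
SWAP    -> 8 8
EQ      -> 1
PUSH 71 -> 1 71
SWAP    -> 71 1
SWAP    -> 1 71
GT      -> 0
PUSH 65 -> 0 65
POP     -> 0
DUP     -> 0 0
ADD     -> 0
DUP     -> 0 0
SWAP    -> 0 0
EQ      -> 1
NEG     -> -1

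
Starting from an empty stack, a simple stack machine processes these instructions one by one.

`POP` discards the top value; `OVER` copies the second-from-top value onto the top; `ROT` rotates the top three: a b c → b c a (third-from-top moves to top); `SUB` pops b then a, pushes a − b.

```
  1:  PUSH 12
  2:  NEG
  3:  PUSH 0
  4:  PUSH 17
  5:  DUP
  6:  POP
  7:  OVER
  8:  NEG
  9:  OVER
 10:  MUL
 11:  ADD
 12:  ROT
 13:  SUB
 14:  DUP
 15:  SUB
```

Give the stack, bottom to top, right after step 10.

[-12, 0, 17, 0]

PUSH 12  12
NEG      -12
PUSH 0   -12 0
PUSH 17  -12 0 17
DUP      -12 0 17 17
POP      -12 0 17
OVER     -12 0 17 0
NEG      -12 0 17 0
OVER     -12 0 17 0 17
MUL      -12 0 17 0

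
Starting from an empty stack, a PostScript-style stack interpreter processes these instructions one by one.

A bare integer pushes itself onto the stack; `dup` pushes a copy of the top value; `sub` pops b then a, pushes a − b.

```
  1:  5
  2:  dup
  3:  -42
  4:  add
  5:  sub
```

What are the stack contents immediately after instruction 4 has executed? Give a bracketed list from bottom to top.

[5, -37]

5   : [5]
dup : [5, 5]
-42 : [5, 5, -42]
add : [5, -37]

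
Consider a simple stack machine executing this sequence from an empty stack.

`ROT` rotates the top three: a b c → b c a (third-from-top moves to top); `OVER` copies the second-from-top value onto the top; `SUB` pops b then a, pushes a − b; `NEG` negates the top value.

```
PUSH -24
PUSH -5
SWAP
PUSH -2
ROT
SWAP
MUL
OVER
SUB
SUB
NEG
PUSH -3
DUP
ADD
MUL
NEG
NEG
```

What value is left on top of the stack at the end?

-348

PUSH -24 : [-24]
PUSH -5  : [-24, -5]
SWAP     : [-5, -24]
PUSH -2  : [-5, -24, -2]
ROT      : [-24, -2, -5]
SWAP     : [-24, -5, -2]
MUL      : [-24, 10]
OVER     : [-24, 10, -24]
SUB      : [-24, 34]
SUB      : [-58]
NEG      : [58]
PUSH -3  : [58, -3]
DUP      : [58, -3, -3]
ADD      : [58, -6]
MUL      : [-348]
NEG      : [348]
NEG      : [-348]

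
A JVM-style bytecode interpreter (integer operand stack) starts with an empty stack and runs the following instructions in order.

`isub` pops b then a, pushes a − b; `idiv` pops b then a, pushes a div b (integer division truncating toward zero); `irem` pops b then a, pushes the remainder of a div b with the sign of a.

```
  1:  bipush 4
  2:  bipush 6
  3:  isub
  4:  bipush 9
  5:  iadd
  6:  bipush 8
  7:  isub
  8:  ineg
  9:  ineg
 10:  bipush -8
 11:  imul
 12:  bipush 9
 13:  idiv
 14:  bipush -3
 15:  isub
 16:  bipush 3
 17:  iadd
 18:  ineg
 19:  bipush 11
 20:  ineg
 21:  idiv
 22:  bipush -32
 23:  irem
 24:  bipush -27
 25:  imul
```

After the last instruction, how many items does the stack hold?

1

bipush 4   → 4
bipush 6   → 4 6
isub       → -2
bipush 9   → -2 9
iadd       → 7
bipush 8   → 7 8
isub       → -1
ineg       → 1
ineg       → -1
bipush -8  → -1 -8
imul       → 8
bipush 9   → 8 9
idiv       → 0
bipush -3  → 0 -3
isub       → 3
bipush 3   → 3 3
iadd       → 6
ineg       → -6
bipush 11  → -6 11
ineg       → -6 -11
idiv       → 0
bipush -32 → 0 -32
irem       → 0
bipush -27 → 0 -27
imul       → 0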